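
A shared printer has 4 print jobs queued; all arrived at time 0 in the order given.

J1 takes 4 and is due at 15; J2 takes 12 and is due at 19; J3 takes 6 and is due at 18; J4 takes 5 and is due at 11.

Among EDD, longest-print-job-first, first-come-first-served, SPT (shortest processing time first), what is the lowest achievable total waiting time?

EDD (increasing due date): J4 J1 J3 J2.
J4: waits 0, runs 0→5
J1: waits 5, runs 5→9
J3: waits 9, runs 9→15
J2: waits 15, runs 15→27
Sum = 0+5+9+15 = 29.
LPT (decreasing processing time): J2 J3 J4 J1.
J2: waits 0, runs 0→12
J3: waits 12, runs 12→18
J4: waits 18, runs 18→23
J1: waits 23, runs 23→27
Sum = 0+12+18+23 = 53.
FIFO (arrival order): J1 J2 J3 J4.
J1: waits 0, runs 0→4
J2: waits 4, runs 4→16
J3: waits 16, runs 16→22
J4: waits 22, runs 22→27
Sum = 0+4+16+22 = 42.
SPT (increasing processing time): J1 J4 J3 J2.
J1: waits 0, runs 0→4
J4: waits 4, runs 4→9
J3: waits 9, runs 9→15
J2: waits 15, runs 15→27
Sum = 0+4+9+15 = 28.
EDD 29, LPT 53, FIFO 42, SPT 28 → minimum 28.

28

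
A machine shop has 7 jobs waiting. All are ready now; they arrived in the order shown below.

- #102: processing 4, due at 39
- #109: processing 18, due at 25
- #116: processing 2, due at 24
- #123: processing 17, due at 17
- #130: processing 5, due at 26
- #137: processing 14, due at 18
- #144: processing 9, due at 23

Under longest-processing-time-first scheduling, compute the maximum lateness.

LPT (decreasing processing time): #109 #123 #137 #144 #130 #102 #116.
#109: 0→18, due 25, lateness -7
#123: 18→35, due 17, lateness 18
#137: 35→49, due 18, lateness 31
#144: 49→58, due 23, lateness 35
#130: 58→63, due 26, lateness 37
#102: 63→67, due 39, lateness 28
#116: 67→69, due 24, lateness 45
Maximum = 45.

45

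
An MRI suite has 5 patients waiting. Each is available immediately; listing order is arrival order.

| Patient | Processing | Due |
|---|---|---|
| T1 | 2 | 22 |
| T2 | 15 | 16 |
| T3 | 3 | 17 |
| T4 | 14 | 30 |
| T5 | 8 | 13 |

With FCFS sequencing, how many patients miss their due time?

4

FIFO (arrival order): T1 T2 T3 T4 T5.
T1: 0→2, due 22, tardiness 0
T2: 2→17, due 16, tardiness 1
T3: 17→20, due 17, tardiness 3
T4: 20→34, due 30, tardiness 4
T5: 34→42, due 13, tardiness 29
Late patients: 4.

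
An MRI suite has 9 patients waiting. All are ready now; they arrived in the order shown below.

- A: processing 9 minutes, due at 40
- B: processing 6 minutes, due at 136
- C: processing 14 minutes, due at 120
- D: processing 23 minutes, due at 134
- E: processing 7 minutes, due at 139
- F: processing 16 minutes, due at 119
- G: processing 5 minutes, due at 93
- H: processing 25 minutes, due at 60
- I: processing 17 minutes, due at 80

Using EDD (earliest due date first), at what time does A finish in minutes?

EDD (increasing due date): A H I G F C D B E.
A: 0→9

9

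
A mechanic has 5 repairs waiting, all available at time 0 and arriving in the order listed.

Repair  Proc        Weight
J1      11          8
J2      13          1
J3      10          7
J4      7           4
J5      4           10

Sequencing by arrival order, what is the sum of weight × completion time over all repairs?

FIFO (arrival order): J1 J2 J3 J4 J5.
J1: finishes 11, weight 8, w·C = 88
J2: finishes 24, weight 1, w·C = 24
J3: finishes 34, weight 7, w·C = 238
J4: finishes 41, weight 4, w·C = 164
J5: finishes 45, weight 10, w·C = 450
Sum = 88+24+238+164+450 = 964.

964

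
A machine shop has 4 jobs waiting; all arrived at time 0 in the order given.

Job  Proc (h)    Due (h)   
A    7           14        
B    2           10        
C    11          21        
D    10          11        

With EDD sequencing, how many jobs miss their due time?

3

EDD (increasing due date): B D A C.
B: 0→2, due 10, tardiness 0
D: 2→12, due 11, tardiness 1
A: 12→19, due 14, tardiness 5
C: 19→30, due 21, tardiness 9
Late jobs: 3.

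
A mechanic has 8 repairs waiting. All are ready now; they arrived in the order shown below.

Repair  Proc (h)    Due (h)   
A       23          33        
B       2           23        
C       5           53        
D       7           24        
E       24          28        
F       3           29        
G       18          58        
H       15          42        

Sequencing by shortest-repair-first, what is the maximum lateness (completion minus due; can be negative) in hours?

69

SPT (increasing processing time): B F C D H G A E.
B: 0→2, due 23, lateness -21
F: 2→5, due 29, lateness -24
C: 5→10, due 53, lateness -43
D: 10→17, due 24, lateness -7
H: 17→32, due 42, lateness -10
G: 32→50, due 58, lateness -8
A: 50→73, due 33, lateness 40
E: 73→97, due 28, lateness 69
Maximum = 69.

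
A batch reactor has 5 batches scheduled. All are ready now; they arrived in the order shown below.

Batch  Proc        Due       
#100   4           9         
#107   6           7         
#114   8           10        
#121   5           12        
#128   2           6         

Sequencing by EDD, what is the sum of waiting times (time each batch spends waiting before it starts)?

EDD (increasing due date): #128 #107 #100 #114 #121.
#128: waits 0, runs 0→2
#107: waits 2, runs 2→8
#100: waits 8, runs 8→12
#114: waits 12, runs 12→20
#121: waits 20, runs 20→25
Sum = 0+2+8+12+20 = 42.

42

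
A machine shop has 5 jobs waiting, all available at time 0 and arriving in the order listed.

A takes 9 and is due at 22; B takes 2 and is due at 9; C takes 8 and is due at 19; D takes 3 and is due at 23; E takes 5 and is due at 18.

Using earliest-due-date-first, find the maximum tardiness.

EDD (increasing due date): B E C A D.
B: 0→2, due 9, tardiness 0
E: 2→7, due 18, tardiness 0
C: 7→15, due 19, tardiness 0
A: 15→24, due 22, tardiness 2
D: 24→27, due 23, tardiness 4
Maximum = 4.

4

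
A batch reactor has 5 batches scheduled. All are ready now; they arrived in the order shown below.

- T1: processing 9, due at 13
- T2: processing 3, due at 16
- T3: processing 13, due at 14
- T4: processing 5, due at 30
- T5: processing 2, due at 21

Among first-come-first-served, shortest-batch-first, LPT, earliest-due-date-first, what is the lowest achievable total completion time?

FIFO (arrival order): T1 T2 T3 T4 T5.
T1: 0→9
T2: 9→12
T3: 12→25
T4: 25→30
T5: 30→32
Sum = 9+12+25+30+32 = 108.
SPT (increasing processing time): T5 T2 T4 T1 T3.
T5: 0→2
T2: 2→5
T4: 5→10
T1: 10→19
T3: 19→32
Sum = 2+5+10+19+32 = 68.
LPT (decreasing processing time): T3 T1 T4 T2 T5.
T3: 0→13
T1: 13→22
T4: 22→27
T2: 27→30
T5: 30→32
Sum = 13+22+27+30+32 = 124.
EDD (increasing due date): T1 T3 T2 T5 T4.
T1: 0→9
T3: 9→22
T2: 22→25
T5: 25→27
T4: 27→32
Sum = 9+22+25+27+32 = 115.
FIFO 108, SPT 68, LPT 124, EDD 115 → minimum 68.

68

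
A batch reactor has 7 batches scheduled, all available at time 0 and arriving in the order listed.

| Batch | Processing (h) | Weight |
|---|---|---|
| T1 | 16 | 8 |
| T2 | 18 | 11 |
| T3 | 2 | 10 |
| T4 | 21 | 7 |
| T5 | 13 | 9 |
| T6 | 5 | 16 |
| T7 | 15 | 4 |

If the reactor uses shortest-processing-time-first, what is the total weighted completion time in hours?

2249

SPT (increasing processing time): T3 T6 T5 T7 T1 T2 T4.
T3: finishes 2, weight 10, w·C = 20
T6: finishes 7, weight 16, w·C = 112
T5: finishes 20, weight 9, w·C = 180
T7: finishes 35, weight 4, w·C = 140
T1: finishes 51, weight 8, w·C = 408
T2: finishes 69, weight 11, w·C = 759
T4: finishes 90, weight 7, w·C = 630
Sum = 20+112+180+140+408+759+630 = 2249.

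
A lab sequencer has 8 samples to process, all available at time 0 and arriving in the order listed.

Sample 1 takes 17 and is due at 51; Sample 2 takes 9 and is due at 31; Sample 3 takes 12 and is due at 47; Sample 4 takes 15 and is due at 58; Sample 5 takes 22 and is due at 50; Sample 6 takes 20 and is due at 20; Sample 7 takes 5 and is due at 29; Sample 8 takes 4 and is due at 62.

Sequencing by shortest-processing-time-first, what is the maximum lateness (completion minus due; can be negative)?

62

SPT (increasing processing time): Sample 8 Sample 7 Sample 2 Sample 3 Sample 4 Sample 1 Sample 6 Sample 5.
Sample 8: 0→4, due 62, lateness -58
Sample 7: 4→9, due 29, lateness -20
Sample 2: 9→18, due 31, lateness -13
Sample 3: 18→30, due 47, lateness -17
Sample 4: 30→45, due 58, lateness -13
Sample 1: 45→62, due 51, lateness 11
Sample 6: 62→82, due 20, lateness 62
Sample 5: 82→104, due 50, lateness 54
Maximum = 62.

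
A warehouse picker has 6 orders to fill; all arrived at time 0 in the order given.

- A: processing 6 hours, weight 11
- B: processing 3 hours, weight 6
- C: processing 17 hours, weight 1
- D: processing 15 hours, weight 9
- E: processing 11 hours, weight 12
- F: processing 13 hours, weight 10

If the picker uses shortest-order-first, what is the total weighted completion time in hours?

SPT (increasing processing time): B A E F D C.
B: finishes 3, weight 6, w·C = 18
A: finishes 9, weight 11, w·C = 99
E: finishes 20, weight 12, w·C = 240
F: finishes 33, weight 10, w·C = 330
D: finishes 48, weight 9, w·C = 432
C: finishes 65, weight 1, w·C = 65
Sum = 18+99+240+330+432+65 = 1184.

1184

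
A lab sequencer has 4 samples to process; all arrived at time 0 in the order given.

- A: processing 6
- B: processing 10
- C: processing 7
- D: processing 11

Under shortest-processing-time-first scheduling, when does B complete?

23

SPT (increasing processing time): A C B D.
A: 0→6
C: 6→13
B: 13→23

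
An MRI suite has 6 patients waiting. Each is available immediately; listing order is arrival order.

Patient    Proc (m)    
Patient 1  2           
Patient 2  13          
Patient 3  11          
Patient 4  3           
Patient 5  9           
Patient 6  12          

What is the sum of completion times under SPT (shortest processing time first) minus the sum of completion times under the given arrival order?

-27

SPT (increasing processing time): Patient 1 Patient 4 Patient 5 Patient 3 Patient 6 Patient 2.
Patient 1: 0→2
Patient 4: 2→5
Patient 5: 5→14
Patient 3: 14→25
Patient 6: 25→37
Patient 2: 37→50
Sum = 2+5+14+25+37+50 = 133.
FIFO (arrival order): Patient 1 Patient 2 Patient 3 Patient 4 Patient 5 Patient 6.
Patient 1: 0→2
Patient 2: 2→15
Patient 3: 15→26
Patient 4: 26→29
Patient 5: 29→38
Patient 6: 38→50
Sum = 2+15+26+29+38+50 = 160.
Difference = 133 − 160 = -27.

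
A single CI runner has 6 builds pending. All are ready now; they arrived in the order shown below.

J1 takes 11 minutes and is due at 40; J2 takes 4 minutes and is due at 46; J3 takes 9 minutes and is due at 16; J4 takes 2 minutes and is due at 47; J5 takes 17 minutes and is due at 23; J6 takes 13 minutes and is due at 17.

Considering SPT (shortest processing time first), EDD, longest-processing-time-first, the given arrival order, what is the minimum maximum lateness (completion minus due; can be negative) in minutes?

16

SPT (increasing processing time): J4 J2 J3 J1 J6 J5.
J4: 0→2, due 47, lateness -45
J2: 2→6, due 46, lateness -40
J3: 6→15, due 16, lateness -1
J1: 15→26, due 40, lateness -14
J6: 26→39, due 17, lateness 22
J5: 39→56, due 23, lateness 33
Maximum = 33.
EDD (increasing due date): J3 J6 J5 J1 J2 J4.
J3: 0→9, due 16, lateness -7
J6: 9→22, due 17, lateness 5
J5: 22→39, due 23, lateness 16
J1: 39→50, due 40, lateness 10
J2: 50→54, due 46, lateness 8
J4: 54→56, due 47, lateness 9
Maximum = 16.
LPT (decreasing processing time): J5 J6 J1 J3 J2 J4.
J5: 0→17, due 23, lateness -6
J6: 17→30, due 17, lateness 13
J1: 30→41, due 40, lateness 1
J3: 41→50, due 16, lateness 34
J2: 50→54, due 46, lateness 8
J4: 54→56, due 47, lateness 9
Maximum = 34.
FIFO (arrival order): J1 J2 J3 J4 J5 J6.
J1: 0→11, due 40, lateness -29
J2: 11→15, due 46, lateness -31
J3: 15→24, due 16, lateness 8
J4: 24→26, due 47, lateness -21
J5: 26→43, due 23, lateness 20
J6: 43→56, due 17, lateness 39
Maximum = 39.
SPT 33, EDD 16, LPT 34, FIFO 39 → minimum 16.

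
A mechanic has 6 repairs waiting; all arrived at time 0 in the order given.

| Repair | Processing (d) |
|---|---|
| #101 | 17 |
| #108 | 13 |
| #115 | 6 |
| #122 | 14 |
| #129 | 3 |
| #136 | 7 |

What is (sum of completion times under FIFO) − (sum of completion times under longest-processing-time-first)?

-14

FIFO (arrival order): #101 #108 #115 #122 #129 #136.
#101: 0→17
#108: 17→30
#115: 30→36
#122: 36→50
#129: 50→53
#136: 53→60
Sum = 17+30+36+50+53+60 = 246.
LPT (decreasing processing time): #101 #122 #108 #136 #115 #129.
#101: 0→17
#122: 17→31
#108: 31→44
#136: 44→51
#115: 51→57
#129: 57→60
Sum = 17+31+44+51+57+60 = 260.
Difference = 246 − 260 = -14.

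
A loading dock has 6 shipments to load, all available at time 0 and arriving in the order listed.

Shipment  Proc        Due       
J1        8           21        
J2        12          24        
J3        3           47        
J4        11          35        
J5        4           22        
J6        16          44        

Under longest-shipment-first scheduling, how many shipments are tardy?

LPT (decreasing processing time): J6 J2 J4 J1 J5 J3.
J6: 0→16, due 44, tardiness 0
J2: 16→28, due 24, tardiness 4
J4: 28→39, due 35, tardiness 4
J1: 39→47, due 21, tardiness 26
J5: 47→51, due 22, tardiness 29
J3: 51→54, due 47, tardiness 7
Late shipments: 5.

5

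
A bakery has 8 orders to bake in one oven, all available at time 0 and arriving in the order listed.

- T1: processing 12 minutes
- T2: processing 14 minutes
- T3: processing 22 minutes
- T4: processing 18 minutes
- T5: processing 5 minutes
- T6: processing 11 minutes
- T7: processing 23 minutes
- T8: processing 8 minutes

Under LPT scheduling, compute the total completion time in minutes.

LPT (decreasing processing time): T7 T3 T4 T2 T1 T6 T8 T5.
T7: 0→23
T3: 23→45
T4: 45→63
T2: 63→77
T1: 77→89
T6: 89→100
T8: 100→108
T5: 108→113
Sum = 23+45+63+77+89+100+108+113 = 618.

618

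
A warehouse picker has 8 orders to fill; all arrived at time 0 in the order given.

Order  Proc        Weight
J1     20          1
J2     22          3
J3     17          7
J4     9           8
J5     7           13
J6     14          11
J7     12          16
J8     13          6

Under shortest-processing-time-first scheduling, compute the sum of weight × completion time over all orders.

SPT (increasing processing time): J5 J4 J7 J8 J6 J3 J1 J2.
J5: finishes 7, weight 13, w·C = 91
J4: finishes 16, weight 8, w·C = 128
J7: finishes 28, weight 16, w·C = 448
J8: finishes 41, weight 6, w·C = 246
J6: finishes 55, weight 11, w·C = 605
J3: finishes 72, weight 7, w·C = 504
J1: finishes 92, weight 1, w·C = 92
J2: finishes 114, weight 3, w·C = 342
Sum = 91+128+448+246+605+504+92+342 = 2456.

2456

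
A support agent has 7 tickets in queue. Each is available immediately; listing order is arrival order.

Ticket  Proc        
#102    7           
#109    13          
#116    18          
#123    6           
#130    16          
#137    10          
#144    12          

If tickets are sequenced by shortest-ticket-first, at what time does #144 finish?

SPT (increasing processing time): #123 #102 #137 #144 #109 #130 #116.
#123: 0→6
#102: 6→13
#137: 13→23
#144: 23→35

35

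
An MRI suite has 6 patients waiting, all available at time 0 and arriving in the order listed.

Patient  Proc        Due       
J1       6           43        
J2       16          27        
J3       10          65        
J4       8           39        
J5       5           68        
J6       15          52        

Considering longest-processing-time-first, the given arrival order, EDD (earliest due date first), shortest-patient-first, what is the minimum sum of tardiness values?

0

LPT (decreasing processing time): J2 J6 J3 J4 J1 J5.
J2: 0→16, due 27, tardiness 0
J6: 16→31, due 52, tardiness 0
J3: 31→41, due 65, tardiness 0
J4: 41→49, due 39, tardiness 10
J1: 49→55, due 43, tardiness 12
J5: 55→60, due 68, tardiness 0
Sum = 0+0+0+10+12+0 = 22.
FIFO (arrival order): J1 J2 J3 J4 J5 J6.
J1: 0→6, due 43, tardiness 0
J2: 6→22, due 27, tardiness 0
J3: 22→32, due 65, tardiness 0
J4: 32→40, due 39, tardiness 1
J5: 40→45, due 68, tardiness 0
J6: 45→60, due 52, tardiness 8
Sum = 0+0+0+1+0+8 = 9.
EDD (increasing due date): J2 J4 J1 J6 J3 J5.
J2: 0→16, due 27, tardiness 0
J4: 16→24, due 39, tardiness 0
J1: 24→30, due 43, tardiness 0
J6: 30→45, due 52, tardiness 0
J3: 45→55, due 65, tardiness 0
J5: 55→60, due 68, tardiness 0
Sum = 0+0+0+0+0+0 = 0.
SPT (increasing processing time): J5 J1 J4 J3 J6 J2.
J5: 0→5, due 68, tardiness 0
J1: 5→11, due 43, tardiness 0
J4: 11→19, due 39, tardiness 0
J3: 19→29, due 65, tardiness 0
J6: 29→44, due 52, tardiness 0
J2: 44→60, due 27, tardiness 33
Sum = 0+0+0+0+0+33 = 33.
LPT 22, FIFO 9, EDD 0, SPT 33 → minimum 0.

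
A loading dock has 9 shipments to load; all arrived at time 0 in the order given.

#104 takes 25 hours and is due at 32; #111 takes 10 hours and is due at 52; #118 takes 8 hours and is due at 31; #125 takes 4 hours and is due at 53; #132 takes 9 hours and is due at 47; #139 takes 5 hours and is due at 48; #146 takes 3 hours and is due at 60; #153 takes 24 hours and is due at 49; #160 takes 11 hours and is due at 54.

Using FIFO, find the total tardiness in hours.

122

FIFO (arrival order): #104 #111 #118 #125 #132 #139 #146 #153 #160.
#104: 0→25, due 32, tardiness 0
#111: 25→35, due 52, tardiness 0
#118: 35→43, due 31, tardiness 12
#125: 43→47, due 53, tardiness 0
#132: 47→56, due 47, tardiness 9
#139: 56→61, due 48, tardiness 13
#146: 61→64, due 60, tardiness 4
#153: 64→88, due 49, tardiness 39
#160: 88→99, due 54, tardiness 45
Sum = 0+0+12+0+9+13+4+39+45 = 122.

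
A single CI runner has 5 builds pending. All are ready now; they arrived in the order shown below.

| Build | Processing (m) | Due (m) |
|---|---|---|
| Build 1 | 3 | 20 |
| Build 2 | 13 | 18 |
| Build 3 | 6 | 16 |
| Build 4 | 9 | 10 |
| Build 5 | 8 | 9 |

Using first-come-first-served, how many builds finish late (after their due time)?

3

FIFO (arrival order): Build 1 Build 2 Build 3 Build 4 Build 5.
Build 1: 0→3, due 20, tardiness 0
Build 2: 3→16, due 18, tardiness 0
Build 3: 16→22, due 16, tardiness 6
Build 4: 22→31, due 10, tardiness 21
Build 5: 31→39, due 9, tardiness 30
Late builds: 3.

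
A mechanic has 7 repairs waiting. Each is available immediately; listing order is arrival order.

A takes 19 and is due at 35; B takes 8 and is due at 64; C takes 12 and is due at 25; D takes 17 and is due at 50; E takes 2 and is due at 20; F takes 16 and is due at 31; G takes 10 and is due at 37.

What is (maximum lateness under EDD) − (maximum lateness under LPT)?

EDD (increasing due date): E C F A G D B.
E: 0→2, due 20, lateness -18
C: 2→14, due 25, lateness -11
F: 14→30, due 31, lateness -1
A: 30→49, due 35, lateness 14
G: 49→59, due 37, lateness 22
D: 59→76, due 50, lateness 26
B: 76→84, due 64, lateness 20
Maximum = 26.
LPT (decreasing processing time): A D F C G B E.
A: 0→19, due 35, lateness -16
D: 19→36, due 50, lateness -14
F: 36→52, due 31, lateness 21
C: 52→64, due 25, lateness 39
G: 64→74, due 37, lateness 37
B: 74→82, due 64, lateness 18
E: 82→84, due 20, lateness 64
Maximum = 64.
Difference = 26 − 64 = -38.

-38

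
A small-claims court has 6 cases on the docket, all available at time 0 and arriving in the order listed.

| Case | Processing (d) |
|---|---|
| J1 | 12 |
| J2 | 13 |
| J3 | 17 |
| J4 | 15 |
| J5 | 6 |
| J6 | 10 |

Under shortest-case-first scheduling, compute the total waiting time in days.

SPT (increasing processing time): J5 J6 J1 J2 J4 J3.
J5: waits 0, runs 0→6
J6: waits 6, runs 6→16
J1: waits 16, runs 16→28
J2: waits 28, runs 28→41
J4: waits 41, runs 41→56
J3: waits 56, runs 56→73
Sum = 0+6+16+28+41+56 = 147.

147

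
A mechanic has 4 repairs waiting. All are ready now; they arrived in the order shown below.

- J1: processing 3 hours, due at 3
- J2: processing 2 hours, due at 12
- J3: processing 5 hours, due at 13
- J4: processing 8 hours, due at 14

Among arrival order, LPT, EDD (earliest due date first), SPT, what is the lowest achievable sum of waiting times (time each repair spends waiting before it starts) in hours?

17

FIFO (arrival order): J1 J2 J3 J4.
J1: waits 0, runs 0→3
J2: waits 3, runs 3→5
J3: waits 5, runs 5→10
J4: waits 10, runs 10→18
Sum = 0+3+5+10 = 18.
LPT (decreasing processing time): J4 J3 J1 J2.
J4: waits 0, runs 0→8
J3: waits 8, runs 8→13
J1: waits 13, runs 13→16
J2: waits 16, runs 16→18
Sum = 0+8+13+16 = 37.
EDD (increasing due date): J1 J2 J3 J4.
J1: waits 0, runs 0→3
J2: waits 3, runs 3→5
J3: waits 5, runs 5→10
J4: waits 10, runs 10→18
Sum = 0+3+5+10 = 18.
SPT (increasing processing time): J2 J1 J3 J4.
J2: waits 0, runs 0→2
J1: waits 2, runs 2→5
J3: waits 5, runs 5→10
J4: waits 10, runs 10→18
Sum = 0+2+5+10 = 17.
FIFO 18, LPT 37, EDD 18, SPT 17 → minimum 17.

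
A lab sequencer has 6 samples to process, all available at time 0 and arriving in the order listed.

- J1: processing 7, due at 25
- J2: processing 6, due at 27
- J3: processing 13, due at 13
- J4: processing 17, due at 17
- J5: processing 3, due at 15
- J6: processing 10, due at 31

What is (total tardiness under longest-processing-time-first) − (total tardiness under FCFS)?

20

LPT (decreasing processing time): J4 J3 J6 J1 J2 J5.
J4: 0→17, due 17, tardiness 0
J3: 17→30, due 13, tardiness 17
J6: 30→40, due 31, tardiness 9
J1: 40→47, due 25, tardiness 22
J2: 47→53, due 27, tardiness 26
J5: 53→56, due 15, tardiness 41
Sum = 0+17+9+22+26+41 = 115.
FIFO (arrival order): J1 J2 J3 J4 J5 J6.
J1: 0→7, due 25, tardiness 0
J2: 7→13, due 27, tardiness 0
J3: 13→26, due 13, tardiness 13
J4: 26→43, due 17, tardiness 26
J5: 43→46, due 15, tardiness 31
J6: 46→56, due 31, tardiness 25
Sum = 0+0+13+26+31+25 = 95.
Difference = 115 − 95 = 20.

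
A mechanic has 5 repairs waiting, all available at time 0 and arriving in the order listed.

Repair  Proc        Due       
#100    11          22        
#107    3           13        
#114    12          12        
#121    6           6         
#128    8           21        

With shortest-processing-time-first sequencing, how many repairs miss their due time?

SPT (increasing processing time): #107 #121 #128 #100 #114.
#107: 0→3, due 13, tardiness 0
#121: 3→9, due 6, tardiness 3
#128: 9→17, due 21, tardiness 0
#100: 17→28, due 22, tardiness 6
#114: 28→40, due 12, tardiness 28
Late repairs: 3.

3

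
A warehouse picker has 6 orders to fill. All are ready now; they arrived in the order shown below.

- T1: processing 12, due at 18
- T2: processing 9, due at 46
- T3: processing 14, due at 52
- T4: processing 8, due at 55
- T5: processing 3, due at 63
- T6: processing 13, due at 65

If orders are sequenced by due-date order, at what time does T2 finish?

21

EDD (increasing due date): T1 T2 T3 T4 T5 T6.
T1: 0→12
T2: 12→21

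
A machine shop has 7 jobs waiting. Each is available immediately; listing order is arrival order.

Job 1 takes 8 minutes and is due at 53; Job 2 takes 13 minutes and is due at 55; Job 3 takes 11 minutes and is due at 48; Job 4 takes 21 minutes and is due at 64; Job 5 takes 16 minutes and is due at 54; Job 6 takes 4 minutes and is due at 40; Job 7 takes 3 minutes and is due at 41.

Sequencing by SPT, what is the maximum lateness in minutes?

12

SPT (increasing processing time): Job 7 Job 6 Job 1 Job 3 Job 2 Job 5 Job 4.
Job 7: 0→3, due 41, lateness -38
Job 6: 3→7, due 40, lateness -33
Job 1: 7→15, due 53, lateness -38
Job 3: 15→26, due 48, lateness -22
Job 2: 26→39, due 55, lateness -16
Job 5: 39→55, due 54, lateness 1
Job 4: 55→76, due 64, lateness 12
Maximum = 12.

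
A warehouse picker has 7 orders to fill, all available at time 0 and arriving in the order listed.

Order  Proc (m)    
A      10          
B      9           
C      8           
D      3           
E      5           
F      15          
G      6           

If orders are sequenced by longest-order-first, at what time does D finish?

LPT (decreasing processing time): F A B C G E D.
F: 0→15
A: 15→25
B: 25→34
C: 34→42
G: 42→48
E: 48→53
D: 53→56

56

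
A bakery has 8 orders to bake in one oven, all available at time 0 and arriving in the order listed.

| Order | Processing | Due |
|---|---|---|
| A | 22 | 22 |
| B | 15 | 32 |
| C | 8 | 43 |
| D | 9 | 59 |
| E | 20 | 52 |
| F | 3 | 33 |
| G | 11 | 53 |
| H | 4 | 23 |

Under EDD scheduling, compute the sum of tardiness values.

EDD (increasing due date): A H B F C E G D.
A: 0→22, due 22, tardiness 0
H: 22→26, due 23, tardiness 3
B: 26→41, due 32, tardiness 9
F: 41→44, due 33, tardiness 11
C: 44→52, due 43, tardiness 9
E: 52→72, due 52, tardiness 20
G: 72→83, due 53, tardiness 30
D: 83→92, due 59, tardiness 33
Sum = 0+3+9+11+9+20+30+33 = 115.

115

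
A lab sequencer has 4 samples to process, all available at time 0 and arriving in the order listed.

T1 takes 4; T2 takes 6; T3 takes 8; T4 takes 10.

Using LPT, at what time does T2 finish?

24

LPT (decreasing processing time): T4 T3 T2 T1.
T4: 0→10
T3: 10→18
T2: 18→24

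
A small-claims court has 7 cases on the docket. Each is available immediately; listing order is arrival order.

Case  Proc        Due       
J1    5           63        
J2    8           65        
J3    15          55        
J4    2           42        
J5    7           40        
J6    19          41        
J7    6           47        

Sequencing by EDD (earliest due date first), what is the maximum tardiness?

EDD (increasing due date): J5 J6 J4 J7 J3 J1 J2.
J5: 0→7, due 40, tardiness 0
J6: 7→26, due 41, tardiness 0
J4: 26→28, due 42, tardiness 0
J7: 28→34, due 47, tardiness 0
J3: 34→49, due 55, tardiness 0
J1: 49→54, due 63, tardiness 0
J2: 54→62, due 65, tardiness 0
Maximum = 0.

0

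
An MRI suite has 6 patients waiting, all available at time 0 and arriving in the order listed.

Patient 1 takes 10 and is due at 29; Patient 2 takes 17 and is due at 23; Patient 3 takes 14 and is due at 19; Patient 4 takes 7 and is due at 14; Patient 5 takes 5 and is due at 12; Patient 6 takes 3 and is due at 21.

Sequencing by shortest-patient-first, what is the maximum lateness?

SPT (increasing processing time): Patient 6 Patient 5 Patient 4 Patient 1 Patient 3 Patient 2.
Patient 6: 0→3, due 21, lateness -18
Patient 5: 3→8, due 12, lateness -4
Patient 4: 8→15, due 14, lateness 1
Patient 1: 15→25, due 29, lateness -4
Patient 3: 25→39, due 19, lateness 20
Patient 2: 39→56, due 23, lateness 33
Maximum = 33.

33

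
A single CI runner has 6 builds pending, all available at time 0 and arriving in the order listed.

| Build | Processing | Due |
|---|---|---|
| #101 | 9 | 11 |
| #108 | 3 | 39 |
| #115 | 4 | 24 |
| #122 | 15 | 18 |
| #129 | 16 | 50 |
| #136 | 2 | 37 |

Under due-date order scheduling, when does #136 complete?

EDD (increasing due date): #101 #122 #115 #136 #108 #129.
#101: 0→9
#122: 9→24
#115: 24→28
#136: 28→30

30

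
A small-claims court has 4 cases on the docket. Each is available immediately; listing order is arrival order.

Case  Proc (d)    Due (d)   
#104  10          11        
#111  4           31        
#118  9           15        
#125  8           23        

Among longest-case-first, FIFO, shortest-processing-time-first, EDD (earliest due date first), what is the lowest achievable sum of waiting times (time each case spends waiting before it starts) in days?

37

LPT (decreasing processing time): #104 #118 #125 #111.
#104: waits 0, runs 0→10
#118: waits 10, runs 10→19
#125: waits 19, runs 19→27
#111: waits 27, runs 27→31
Sum = 0+10+19+27 = 56.
FIFO (arrival order): #104 #111 #118 #125.
#104: waits 0, runs 0→10
#111: waits 10, runs 10→14
#118: waits 14, runs 14→23
#125: waits 23, runs 23→31
Sum = 0+10+14+23 = 47.
SPT (increasing processing time): #111 #125 #118 #104.
#111: waits 0, runs 0→4
#125: waits 4, runs 4→12
#118: waits 12, runs 12→21
#104: waits 21, runs 21→31
Sum = 0+4+12+21 = 37.
EDD (increasing due date): #104 #118 #125 #111.
#104: waits 0, runs 0→10
#118: waits 10, runs 10→19
#125: waits 19, runs 19→27
#111: waits 27, runs 27→31
Sum = 0+10+19+27 = 56.
LPT 56, FIFO 47, SPT 37, EDD 56 → minimum 37.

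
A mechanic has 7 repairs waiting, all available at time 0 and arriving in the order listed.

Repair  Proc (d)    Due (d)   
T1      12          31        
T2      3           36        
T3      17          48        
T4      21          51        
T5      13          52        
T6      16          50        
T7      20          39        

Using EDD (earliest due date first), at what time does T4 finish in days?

EDD (increasing due date): T1 T2 T7 T3 T6 T4 T5.
T1: 0→12
T2: 12→15
T7: 15→35
T3: 35→52
T6: 52→68
T4: 68→89

89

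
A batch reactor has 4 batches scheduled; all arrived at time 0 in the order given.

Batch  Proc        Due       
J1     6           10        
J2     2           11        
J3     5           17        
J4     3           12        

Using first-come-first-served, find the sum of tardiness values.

4

FIFO (arrival order): J1 J2 J3 J4.
J1: 0→6, due 10, tardiness 0
J2: 6→8, due 11, tardiness 0
J3: 8→13, due 17, tardiness 0
J4: 13→16, due 12, tardiness 4
Sum = 0+0+0+4 = 4.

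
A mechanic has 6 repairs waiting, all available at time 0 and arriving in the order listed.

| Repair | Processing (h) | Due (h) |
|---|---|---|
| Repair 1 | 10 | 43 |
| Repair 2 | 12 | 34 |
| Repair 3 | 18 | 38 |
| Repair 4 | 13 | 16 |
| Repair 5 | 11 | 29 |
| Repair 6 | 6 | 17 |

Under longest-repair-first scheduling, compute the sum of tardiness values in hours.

123

LPT (decreasing processing time): Repair 3 Repair 4 Repair 2 Repair 5 Repair 1 Repair 6.
Repair 3: 0→18, due 38, tardiness 0
Repair 4: 18→31, due 16, tardiness 15
Repair 2: 31→43, due 34, tardiness 9
Repair 5: 43→54, due 29, tardiness 25
Repair 1: 54→64, due 43, tardiness 21
Repair 6: 64→70, due 17, tardiness 53
Sum = 0+15+9+25+21+53 = 123.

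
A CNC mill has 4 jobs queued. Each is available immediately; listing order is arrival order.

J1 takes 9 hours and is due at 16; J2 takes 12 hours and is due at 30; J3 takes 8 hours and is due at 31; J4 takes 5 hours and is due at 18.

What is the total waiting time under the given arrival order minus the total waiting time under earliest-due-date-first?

10

FIFO (arrival order): J1 J2 J3 J4.
J1: waits 0, runs 0→9
J2: waits 9, runs 9→21
J3: waits 21, runs 21→29
J4: waits 29, runs 29→34
Sum = 0+9+21+29 = 59.
EDD (increasing due date): J1 J4 J2 J3.
J1: waits 0, runs 0→9
J4: waits 9, runs 9→14
J2: waits 14, runs 14→26
J3: waits 26, runs 26→34
Sum = 0+9+14+26 = 49.
Difference = 59 − 49 = 10.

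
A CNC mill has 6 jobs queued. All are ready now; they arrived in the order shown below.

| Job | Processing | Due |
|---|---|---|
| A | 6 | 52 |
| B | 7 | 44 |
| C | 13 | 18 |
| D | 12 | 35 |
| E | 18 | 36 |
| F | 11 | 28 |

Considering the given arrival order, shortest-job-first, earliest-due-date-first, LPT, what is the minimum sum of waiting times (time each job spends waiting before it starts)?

128

FIFO (arrival order): A B C D E F.
A: waits 0, runs 0→6
B: waits 6, runs 6→13
C: waits 13, runs 13→26
D: waits 26, runs 26→38
E: waits 38, runs 38→56
F: waits 56, runs 56→67
Sum = 0+6+13+26+38+56 = 139.
SPT (increasing processing time): A B F D C E.
A: waits 0, runs 0→6
B: waits 6, runs 6→13
F: waits 13, runs 13→24
D: waits 24, runs 24→36
C: waits 36, runs 36→49
E: waits 49, runs 49→67
Sum = 0+6+13+24+36+49 = 128.
EDD (increasing due date): C F D E B A.
C: waits 0, runs 0→13
F: waits 13, runs 13→24
D: waits 24, runs 24→36
E: waits 36, runs 36→54
B: waits 54, runs 54→61
A: waits 61, runs 61→67
Sum = 0+13+24+36+54+61 = 188.
LPT (decreasing processing time): E C D F B A.
E: waits 0, runs 0→18
C: waits 18, runs 18→31
D: waits 31, runs 31→43
F: waits 43, runs 43→54
B: waits 54, runs 54→61
A: waits 61, runs 61→67
Sum = 0+18+31+43+54+61 = 207.
FIFO 139, SPT 128, EDD 188, LPT 207 → minimum 128.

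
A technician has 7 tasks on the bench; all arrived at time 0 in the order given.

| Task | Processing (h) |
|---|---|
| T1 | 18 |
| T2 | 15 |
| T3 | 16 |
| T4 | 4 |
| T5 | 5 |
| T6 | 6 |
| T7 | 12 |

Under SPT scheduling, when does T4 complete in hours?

SPT (increasing processing time): T4 T5 T6 T7 T2 T3 T1.
T4: 0→4

4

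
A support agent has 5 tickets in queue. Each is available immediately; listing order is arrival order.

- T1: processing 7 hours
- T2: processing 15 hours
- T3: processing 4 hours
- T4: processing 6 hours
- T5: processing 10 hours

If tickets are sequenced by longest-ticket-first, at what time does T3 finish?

LPT (decreasing processing time): T2 T5 T1 T4 T3.
T2: 0→15
T5: 15→25
T1: 25→32
T4: 32→38
T3: 38→42

42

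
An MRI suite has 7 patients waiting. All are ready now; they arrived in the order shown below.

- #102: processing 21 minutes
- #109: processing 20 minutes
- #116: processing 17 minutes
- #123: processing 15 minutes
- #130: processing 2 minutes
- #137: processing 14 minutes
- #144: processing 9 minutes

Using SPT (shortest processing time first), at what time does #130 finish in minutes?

2

SPT (increasing processing time): #130 #144 #137 #123 #116 #109 #102.
#130: 0→2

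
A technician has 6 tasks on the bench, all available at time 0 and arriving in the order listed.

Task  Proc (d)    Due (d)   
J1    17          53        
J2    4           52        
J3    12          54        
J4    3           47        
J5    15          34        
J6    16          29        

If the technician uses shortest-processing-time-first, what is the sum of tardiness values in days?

35

SPT (increasing processing time): J4 J2 J3 J5 J6 J1.
J4: 0→3, due 47, tardiness 0
J2: 3→7, due 52, tardiness 0
J3: 7→19, due 54, tardiness 0
J5: 19→34, due 34, tardiness 0
J6: 34→50, due 29, tardiness 21
J1: 50→67, due 53, tardiness 14
Sum = 0+0+0+0+21+14 = 35.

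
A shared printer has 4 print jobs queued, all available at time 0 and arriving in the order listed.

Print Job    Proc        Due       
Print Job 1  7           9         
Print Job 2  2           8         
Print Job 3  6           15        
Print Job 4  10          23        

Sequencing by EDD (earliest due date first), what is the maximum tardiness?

2

EDD (increasing due date): Print Job 2 Print Job 1 Print Job 3 Print Job 4.
Print Job 2: 0→2, due 8, tardiness 0
Print Job 1: 2→9, due 9, tardiness 0
Print Job 3: 9→15, due 15, tardiness 0
Print Job 4: 15→25, due 23, tardiness 2
Maximum = 2.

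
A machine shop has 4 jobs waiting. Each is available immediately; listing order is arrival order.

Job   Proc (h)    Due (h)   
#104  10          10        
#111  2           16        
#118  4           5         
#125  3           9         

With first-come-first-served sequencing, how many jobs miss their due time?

2

FIFO (arrival order): #104 #111 #118 #125.
#104: 0→10, due 10, tardiness 0
#111: 10→12, due 16, tardiness 0
#118: 12→16, due 5, tardiness 11
#125: 16→19, due 9, tardiness 10
Late jobs: 2.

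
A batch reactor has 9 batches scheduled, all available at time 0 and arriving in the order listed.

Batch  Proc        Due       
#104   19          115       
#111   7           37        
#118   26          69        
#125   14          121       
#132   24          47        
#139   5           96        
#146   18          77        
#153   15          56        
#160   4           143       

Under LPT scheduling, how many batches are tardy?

LPT (decreasing processing time): #118 #132 #104 #146 #153 #125 #111 #139 #160.
#118: 0→26, due 69, tardiness 0
#132: 26→50, due 47, tardiness 3
#104: 50→69, due 115, tardiness 0
#146: 69→87, due 77, tardiness 10
#153: 87→102, due 56, tardiness 46
#125: 102→116, due 121, tardiness 0
#111: 116→123, due 37, tardiness 86
#139: 123→128, due 96, tardiness 32
#160: 128→132, due 143, tardiness 0
Late batches: 5.

5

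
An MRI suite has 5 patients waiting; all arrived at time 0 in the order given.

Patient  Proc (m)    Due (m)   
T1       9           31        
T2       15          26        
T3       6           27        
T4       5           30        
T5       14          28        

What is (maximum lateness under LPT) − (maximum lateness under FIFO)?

LPT (decreasing processing time): T2 T5 T1 T3 T4.
T2: 0→15, due 26, lateness -11
T5: 15→29, due 28, lateness 1
T1: 29→38, due 31, lateness 7
T3: 38→44, due 27, lateness 17
T4: 44→49, due 30, lateness 19
Maximum = 19.
FIFO (arrival order): T1 T2 T3 T4 T5.
T1: 0→9, due 31, lateness -22
T2: 9→24, due 26, lateness -2
T3: 24→30, due 27, lateness 3
T4: 30→35, due 30, lateness 5
T5: 35→49, due 28, lateness 21
Maximum = 21.
Difference = 19 − 21 = -2.

-2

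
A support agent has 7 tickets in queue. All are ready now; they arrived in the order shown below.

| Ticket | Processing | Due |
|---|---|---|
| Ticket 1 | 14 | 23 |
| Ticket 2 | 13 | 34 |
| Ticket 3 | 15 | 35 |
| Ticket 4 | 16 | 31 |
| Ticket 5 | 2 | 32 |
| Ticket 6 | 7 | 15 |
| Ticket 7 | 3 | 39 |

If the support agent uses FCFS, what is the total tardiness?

145

FIFO (arrival order): Ticket 1 Ticket 2 Ticket 3 Ticket 4 Ticket 5 Ticket 6 Ticket 7.
Ticket 1: 0→14, due 23, tardiness 0
Ticket 2: 14→27, due 34, tardiness 0
Ticket 3: 27→42, due 35, tardiness 7
Ticket 4: 42→58, due 31, tardiness 27
Ticket 5: 58→60, due 32, tardiness 28
Ticket 6: 60→67, due 15, tardiness 52
Ticket 7: 67→70, due 39, tardiness 31
Sum = 0+0+7+27+28+52+31 = 145.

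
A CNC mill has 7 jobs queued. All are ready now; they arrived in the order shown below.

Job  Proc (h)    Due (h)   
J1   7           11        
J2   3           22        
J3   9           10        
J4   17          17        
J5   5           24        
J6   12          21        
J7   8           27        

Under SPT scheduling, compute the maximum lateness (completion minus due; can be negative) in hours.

SPT (increasing processing time): J2 J5 J1 J7 J3 J6 J4.
J2: 0→3, due 22, lateness -19
J5: 3→8, due 24, lateness -16
J1: 8→15, due 11, lateness 4
J7: 15→23, due 27, lateness -4
J3: 23→32, due 10, lateness 22
J6: 32→44, due 21, lateness 23
J4: 44→61, due 17, lateness 44
Maximum = 44.

44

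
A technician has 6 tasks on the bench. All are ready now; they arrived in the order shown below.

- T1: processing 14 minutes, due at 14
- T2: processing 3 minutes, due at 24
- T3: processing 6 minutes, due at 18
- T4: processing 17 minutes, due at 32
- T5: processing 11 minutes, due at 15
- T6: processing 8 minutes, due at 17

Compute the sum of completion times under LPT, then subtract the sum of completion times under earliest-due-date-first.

LPT (decreasing processing time): T4 T1 T5 T6 T3 T2.
T4: 0→17
T1: 17→31
T5: 31→42
T6: 42→50
T3: 50→56
T2: 56→59
Sum = 17+31+42+50+56+59 = 255.
EDD (increasing due date): T1 T5 T6 T3 T2 T4.
T1: 0→14
T5: 14→25
T6: 25→33
T3: 33→39
T2: 39→42
T4: 42→59
Sum = 14+25+33+39+42+59 = 212.
Difference = 255 − 212 = 43.

43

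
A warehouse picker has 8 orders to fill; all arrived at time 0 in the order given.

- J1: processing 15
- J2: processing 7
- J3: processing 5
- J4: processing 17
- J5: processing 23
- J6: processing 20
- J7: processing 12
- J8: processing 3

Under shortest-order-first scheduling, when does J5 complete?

102

SPT (increasing processing time): J8 J3 J2 J7 J1 J4 J6 J5.
J8: 0→3
J3: 3→8
J2: 8→15
J7: 15→27
J1: 27→42
J4: 42→59
J6: 59→79
J5: 79→102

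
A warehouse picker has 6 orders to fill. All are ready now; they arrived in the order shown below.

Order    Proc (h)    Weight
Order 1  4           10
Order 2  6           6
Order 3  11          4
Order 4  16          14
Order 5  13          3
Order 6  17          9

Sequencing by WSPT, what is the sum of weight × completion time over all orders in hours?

1268

WSPT (decreasing weight/processing-time ratio): Order 1 Order 2 Order 4 Order 6 Order 3 Order 5.
Order 1: finishes 4, weight 10, w·C = 40
Order 2: finishes 10, weight 6, w·C = 60
Order 4: finishes 26, weight 14, w·C = 364
Order 6: finishes 43, weight 9, w·C = 387
Order 3: finishes 54, weight 4, w·C = 216
Order 5: finishes 67, weight 3, w·C = 201
Sum = 40+60+364+387+216+201 = 1268.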